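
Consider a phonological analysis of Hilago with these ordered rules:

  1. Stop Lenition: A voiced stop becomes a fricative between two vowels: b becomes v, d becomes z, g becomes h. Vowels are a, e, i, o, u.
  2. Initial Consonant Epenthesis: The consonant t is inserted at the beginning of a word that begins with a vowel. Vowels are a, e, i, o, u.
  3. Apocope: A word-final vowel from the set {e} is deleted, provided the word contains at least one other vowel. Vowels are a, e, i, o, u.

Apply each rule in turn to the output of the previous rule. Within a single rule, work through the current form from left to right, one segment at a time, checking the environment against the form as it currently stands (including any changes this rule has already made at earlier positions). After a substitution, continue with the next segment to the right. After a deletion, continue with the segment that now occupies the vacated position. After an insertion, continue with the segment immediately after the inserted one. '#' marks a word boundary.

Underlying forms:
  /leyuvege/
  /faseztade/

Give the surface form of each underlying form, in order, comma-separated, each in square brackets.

/leyuvege/:
  1 Stop Lenition: [leyuvege] → [leyuvehe]
  2 Initial Consonant Epenthesis: no change — [leyuvehe]
  3 Apocope: [leyuvehe] → [leyuveh]
/faseztade/:
  1 Stop Lenition: [faseztade] → [faseztaze]
  2 Initial Consonant Epenthesis: no change — [faseztaze]
  3 Apocope: [faseztaze] → [faseztaz]

[leyuveh], [faseztaz]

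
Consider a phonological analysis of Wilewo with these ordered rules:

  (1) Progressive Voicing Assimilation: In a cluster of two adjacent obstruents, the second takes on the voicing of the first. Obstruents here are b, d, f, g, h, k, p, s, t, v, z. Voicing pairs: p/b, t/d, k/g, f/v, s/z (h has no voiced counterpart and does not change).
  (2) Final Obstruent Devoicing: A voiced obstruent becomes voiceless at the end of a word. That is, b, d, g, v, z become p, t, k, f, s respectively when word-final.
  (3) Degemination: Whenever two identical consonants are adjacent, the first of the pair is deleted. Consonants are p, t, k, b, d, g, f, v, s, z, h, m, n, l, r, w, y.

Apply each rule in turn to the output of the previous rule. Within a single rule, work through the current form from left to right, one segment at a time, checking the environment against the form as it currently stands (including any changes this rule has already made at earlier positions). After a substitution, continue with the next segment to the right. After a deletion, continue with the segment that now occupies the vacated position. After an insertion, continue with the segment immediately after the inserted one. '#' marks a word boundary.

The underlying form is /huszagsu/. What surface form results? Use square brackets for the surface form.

(1) Progressive Voicing Assimilation: [huszagsu] → [hussagzu]
(2) Final Obstruent Devoicing: no change — [hussagzu]
(3) Degemination: [hussagzu] → [husagzu]

[husagzu]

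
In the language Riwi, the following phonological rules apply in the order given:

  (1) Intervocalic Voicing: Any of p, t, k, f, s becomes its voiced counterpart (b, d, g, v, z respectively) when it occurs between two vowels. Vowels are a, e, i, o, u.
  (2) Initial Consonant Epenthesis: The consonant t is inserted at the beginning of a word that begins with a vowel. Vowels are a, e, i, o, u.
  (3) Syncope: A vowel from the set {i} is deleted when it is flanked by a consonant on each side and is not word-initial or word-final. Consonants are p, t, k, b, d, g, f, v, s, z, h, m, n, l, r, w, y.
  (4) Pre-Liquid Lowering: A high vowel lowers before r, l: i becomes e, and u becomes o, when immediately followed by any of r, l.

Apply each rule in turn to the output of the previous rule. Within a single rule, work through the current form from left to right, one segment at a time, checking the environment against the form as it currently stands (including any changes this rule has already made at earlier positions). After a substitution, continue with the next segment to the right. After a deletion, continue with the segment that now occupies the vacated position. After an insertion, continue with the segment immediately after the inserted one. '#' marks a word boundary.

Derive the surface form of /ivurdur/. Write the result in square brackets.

(1) Intervocalic Voicing: no change — [ivurdur]
(2) Initial Consonant Epenthesis: [ivurdur] → [tivurdur]
(3) Syncope: [tivurdur] → [tvurdur]
(4) Pre-Liquid Lowering: [tvurdur] → [tvordor]

[tvordor]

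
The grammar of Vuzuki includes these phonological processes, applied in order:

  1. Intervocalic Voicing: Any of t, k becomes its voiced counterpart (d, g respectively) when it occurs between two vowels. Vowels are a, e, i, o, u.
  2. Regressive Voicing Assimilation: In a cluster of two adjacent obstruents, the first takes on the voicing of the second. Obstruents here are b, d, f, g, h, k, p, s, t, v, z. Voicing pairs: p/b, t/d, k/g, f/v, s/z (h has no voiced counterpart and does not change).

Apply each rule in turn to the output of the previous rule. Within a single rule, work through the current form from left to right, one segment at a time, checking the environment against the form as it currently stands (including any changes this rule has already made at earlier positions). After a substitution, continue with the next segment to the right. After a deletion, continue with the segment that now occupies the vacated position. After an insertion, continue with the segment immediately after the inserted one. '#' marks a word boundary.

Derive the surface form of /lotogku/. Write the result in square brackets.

1 Intervocalic Voicing: [lotogku] → [lodogku]
2 Regressive Voicing Assimilation: [lodogku] → [lodokku]

[lodokku]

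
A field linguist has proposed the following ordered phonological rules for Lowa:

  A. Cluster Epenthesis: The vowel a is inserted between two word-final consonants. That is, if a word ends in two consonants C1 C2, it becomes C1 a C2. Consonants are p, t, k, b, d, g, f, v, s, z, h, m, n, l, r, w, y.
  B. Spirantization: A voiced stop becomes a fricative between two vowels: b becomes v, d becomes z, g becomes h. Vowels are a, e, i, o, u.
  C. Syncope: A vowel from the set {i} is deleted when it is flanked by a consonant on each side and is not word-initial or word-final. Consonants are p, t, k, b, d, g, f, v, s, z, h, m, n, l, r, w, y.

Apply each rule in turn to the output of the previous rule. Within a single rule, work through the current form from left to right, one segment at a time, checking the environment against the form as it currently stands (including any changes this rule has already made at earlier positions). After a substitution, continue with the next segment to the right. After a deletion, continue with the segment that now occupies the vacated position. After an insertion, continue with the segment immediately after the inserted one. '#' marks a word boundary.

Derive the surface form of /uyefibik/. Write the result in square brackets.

A Cluster Epenthesis: no change — [uyefibik]
B Spirantization: [uyefibik] → [uyefivik]
C Syncope: [uyefivik] → [uyefvk]

[uyefvk]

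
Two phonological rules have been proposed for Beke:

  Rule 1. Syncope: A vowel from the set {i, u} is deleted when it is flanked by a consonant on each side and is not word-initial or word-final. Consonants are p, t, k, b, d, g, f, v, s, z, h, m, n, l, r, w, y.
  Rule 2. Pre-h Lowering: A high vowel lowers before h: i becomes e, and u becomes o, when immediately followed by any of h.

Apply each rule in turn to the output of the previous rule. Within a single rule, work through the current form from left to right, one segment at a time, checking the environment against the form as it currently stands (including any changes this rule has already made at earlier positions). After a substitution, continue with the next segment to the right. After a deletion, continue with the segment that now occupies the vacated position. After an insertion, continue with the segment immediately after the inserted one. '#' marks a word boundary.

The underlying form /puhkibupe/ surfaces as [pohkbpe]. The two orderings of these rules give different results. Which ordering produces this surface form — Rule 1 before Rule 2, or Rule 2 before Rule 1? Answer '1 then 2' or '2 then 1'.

Order 1 then 2:
  1 Syncope: [puhkibupe] → [phkbpe]
  2 Pre-h Lowering: no change — [phkbpe]
  result: [phkbpe]
Order 2 then 1:
  2 Pre-h Lowering: [puhkibupe] → [pohkibupe]
  1 Syncope: [pohkibupe] → [pohkbpe]
  result: [pohkbpe]

2 then 1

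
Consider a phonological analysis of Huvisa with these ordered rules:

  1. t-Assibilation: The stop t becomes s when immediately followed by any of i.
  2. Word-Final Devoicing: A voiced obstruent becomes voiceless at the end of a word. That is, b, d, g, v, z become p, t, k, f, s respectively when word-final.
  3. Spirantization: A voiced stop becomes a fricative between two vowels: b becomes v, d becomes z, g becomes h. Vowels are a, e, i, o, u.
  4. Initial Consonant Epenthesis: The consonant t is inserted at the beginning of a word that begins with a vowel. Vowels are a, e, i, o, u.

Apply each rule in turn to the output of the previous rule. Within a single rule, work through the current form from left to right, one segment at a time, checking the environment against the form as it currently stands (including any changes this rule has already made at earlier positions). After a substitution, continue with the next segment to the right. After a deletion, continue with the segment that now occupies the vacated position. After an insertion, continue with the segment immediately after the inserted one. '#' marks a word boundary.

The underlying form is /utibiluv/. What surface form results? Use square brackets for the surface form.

[tusiviluf]

1 t-Assibilation: [utibiluv] → [usibiluv]
2 Word-Final Devoicing: [usibiluv] → [usibiluf]
3 Spirantization: [usibiluf] → [usiviluf]
4 Initial Consonant Epenthesis: [usiviluf] → [tusiviluf]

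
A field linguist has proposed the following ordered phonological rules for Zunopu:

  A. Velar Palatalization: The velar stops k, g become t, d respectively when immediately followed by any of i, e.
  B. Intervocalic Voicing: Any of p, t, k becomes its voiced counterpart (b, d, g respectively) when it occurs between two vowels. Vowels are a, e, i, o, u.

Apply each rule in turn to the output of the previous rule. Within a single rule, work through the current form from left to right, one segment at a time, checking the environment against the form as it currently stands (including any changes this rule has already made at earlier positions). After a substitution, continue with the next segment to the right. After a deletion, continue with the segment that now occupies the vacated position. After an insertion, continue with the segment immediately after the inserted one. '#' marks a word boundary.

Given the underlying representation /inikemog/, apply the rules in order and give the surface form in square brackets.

A Velar Palatalization: [inikemog] → [initemog]
B Intervocalic Voicing: [initemog] → [inidemog]

[inidemog]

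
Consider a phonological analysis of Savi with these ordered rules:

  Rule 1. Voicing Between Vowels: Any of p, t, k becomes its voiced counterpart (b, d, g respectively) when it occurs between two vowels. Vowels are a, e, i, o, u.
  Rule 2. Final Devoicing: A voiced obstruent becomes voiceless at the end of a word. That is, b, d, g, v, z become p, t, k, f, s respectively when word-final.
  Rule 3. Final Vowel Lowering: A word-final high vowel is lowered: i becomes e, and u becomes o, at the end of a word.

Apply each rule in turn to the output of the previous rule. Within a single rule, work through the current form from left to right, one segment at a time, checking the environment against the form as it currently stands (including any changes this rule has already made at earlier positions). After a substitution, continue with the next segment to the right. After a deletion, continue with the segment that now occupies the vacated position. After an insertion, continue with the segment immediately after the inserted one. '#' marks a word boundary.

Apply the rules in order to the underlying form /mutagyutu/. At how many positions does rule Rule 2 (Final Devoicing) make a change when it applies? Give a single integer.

0

Rule 1 Voicing Between Vowels: [mutagyutu] → [mudagyudu]
Rule 2 Final Devoicing: no change — [mudagyudu]
Rule 3 Final Vowel Lowering: [mudagyudu] → [mudagyudo]
Rule Rule 2 changed 0 position(s).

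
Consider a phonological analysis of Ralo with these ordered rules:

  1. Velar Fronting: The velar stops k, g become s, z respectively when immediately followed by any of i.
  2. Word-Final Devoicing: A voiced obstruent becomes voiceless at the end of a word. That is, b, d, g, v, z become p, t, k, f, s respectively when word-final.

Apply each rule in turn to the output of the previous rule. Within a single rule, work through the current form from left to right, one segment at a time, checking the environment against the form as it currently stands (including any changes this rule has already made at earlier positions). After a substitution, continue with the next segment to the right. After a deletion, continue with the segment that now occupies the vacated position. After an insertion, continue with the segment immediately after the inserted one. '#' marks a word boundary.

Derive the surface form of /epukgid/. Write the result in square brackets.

[epukzit]

1 Velar Fronting: [epukgid] → [epukzid]
2 Word-Final Devoicing: [epukzid] → [epukzit]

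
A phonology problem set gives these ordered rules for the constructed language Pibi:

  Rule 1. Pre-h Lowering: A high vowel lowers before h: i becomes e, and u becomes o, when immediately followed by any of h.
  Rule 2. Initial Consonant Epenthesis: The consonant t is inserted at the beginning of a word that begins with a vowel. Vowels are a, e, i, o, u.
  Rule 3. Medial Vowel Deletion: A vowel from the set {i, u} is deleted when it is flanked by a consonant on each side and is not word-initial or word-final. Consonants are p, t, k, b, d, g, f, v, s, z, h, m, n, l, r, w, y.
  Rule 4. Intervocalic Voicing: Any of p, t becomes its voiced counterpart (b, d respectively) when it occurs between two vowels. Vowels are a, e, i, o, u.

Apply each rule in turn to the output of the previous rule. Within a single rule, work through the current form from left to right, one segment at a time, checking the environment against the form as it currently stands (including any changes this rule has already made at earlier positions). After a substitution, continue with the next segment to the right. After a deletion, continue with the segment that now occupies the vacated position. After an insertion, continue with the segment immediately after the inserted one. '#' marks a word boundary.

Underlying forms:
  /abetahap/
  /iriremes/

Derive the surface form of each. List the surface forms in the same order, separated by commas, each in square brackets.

/abetahap/:
  Rule 1 Pre-h Lowering: no change — [abetahap]
  Rule 2 Initial Consonant Epenthesis: [abetahap] → [tabetahap]
  Rule 3 Medial Vowel Deletion: no change — [tabetahap]
  Rule 4 Intervocalic Voicing: [tabetahap] → [tabedahap]
/iriremes/:
  Rule 1 Pre-h Lowering: no change — [iriremes]
  Rule 2 Initial Consonant Epenthesis: [iriremes] → [tiriremes]
  Rule 3 Medial Vowel Deletion: [tiriremes] → [trremes]
  Rule 4 Intervocalic Voicing: no change — [trremes]

[tabedahap], [trremes]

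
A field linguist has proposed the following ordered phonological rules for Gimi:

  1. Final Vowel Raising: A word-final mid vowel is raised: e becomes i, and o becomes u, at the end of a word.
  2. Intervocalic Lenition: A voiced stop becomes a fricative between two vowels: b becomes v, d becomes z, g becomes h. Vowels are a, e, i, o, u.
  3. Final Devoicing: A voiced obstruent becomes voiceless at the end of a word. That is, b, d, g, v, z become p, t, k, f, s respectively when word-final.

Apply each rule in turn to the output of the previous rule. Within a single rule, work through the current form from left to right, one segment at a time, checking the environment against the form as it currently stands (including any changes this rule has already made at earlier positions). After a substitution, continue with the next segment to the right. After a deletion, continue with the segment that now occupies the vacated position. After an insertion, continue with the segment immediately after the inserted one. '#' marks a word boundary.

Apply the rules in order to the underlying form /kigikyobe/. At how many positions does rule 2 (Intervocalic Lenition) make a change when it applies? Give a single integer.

2

1 Final Vowel Raising: [kigikyobe] → [kigikyobi]
2 Intervocalic Lenition: [kigikyobi] → [kihikyovi]
3 Final Devoicing: no change — [kihikyovi]
Rule 2 changed 2 position(s).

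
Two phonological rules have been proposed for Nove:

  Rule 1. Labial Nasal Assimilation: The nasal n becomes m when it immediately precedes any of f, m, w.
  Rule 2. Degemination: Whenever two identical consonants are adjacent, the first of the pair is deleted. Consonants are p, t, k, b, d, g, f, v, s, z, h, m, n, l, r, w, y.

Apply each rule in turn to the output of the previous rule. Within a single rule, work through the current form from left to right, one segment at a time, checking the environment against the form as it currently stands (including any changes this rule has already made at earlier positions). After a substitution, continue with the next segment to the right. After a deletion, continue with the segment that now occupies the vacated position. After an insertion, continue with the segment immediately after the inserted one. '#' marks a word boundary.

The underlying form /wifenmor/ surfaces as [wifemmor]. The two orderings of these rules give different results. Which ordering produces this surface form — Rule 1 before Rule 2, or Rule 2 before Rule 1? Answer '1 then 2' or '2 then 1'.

Order 1 then 2:
  1 Labial Nasal Assimilation: [wifenmor] → [wifemmor]
  2 Degemination: [wifemmor] → [wifemor]
  result: [wifemor]
Order 2 then 1:
  2 Degemination: no change — [wifenmor]
  1 Labial Nasal Assimilation: [wifenmor] → [wifemmor]
  result: [wifemmor]

2 then 1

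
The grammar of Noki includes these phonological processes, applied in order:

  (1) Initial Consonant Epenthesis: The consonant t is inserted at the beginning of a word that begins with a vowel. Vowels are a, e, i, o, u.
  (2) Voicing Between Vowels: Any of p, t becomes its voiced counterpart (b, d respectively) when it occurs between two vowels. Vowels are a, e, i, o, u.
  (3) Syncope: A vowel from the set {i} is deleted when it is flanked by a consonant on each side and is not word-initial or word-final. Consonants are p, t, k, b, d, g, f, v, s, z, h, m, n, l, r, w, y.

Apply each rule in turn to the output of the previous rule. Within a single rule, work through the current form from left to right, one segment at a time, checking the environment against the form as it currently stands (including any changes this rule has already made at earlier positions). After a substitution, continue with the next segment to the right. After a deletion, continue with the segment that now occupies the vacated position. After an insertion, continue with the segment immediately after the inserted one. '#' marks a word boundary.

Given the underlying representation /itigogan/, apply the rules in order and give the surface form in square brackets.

(1) Initial Consonant Epenthesis: [itigogan] → [titigogan]
(2) Voicing Between Vowels: [titigogan] → [tidigogan]
(3) Syncope: [tidigogan] → [tdgogan]

[tdgogan]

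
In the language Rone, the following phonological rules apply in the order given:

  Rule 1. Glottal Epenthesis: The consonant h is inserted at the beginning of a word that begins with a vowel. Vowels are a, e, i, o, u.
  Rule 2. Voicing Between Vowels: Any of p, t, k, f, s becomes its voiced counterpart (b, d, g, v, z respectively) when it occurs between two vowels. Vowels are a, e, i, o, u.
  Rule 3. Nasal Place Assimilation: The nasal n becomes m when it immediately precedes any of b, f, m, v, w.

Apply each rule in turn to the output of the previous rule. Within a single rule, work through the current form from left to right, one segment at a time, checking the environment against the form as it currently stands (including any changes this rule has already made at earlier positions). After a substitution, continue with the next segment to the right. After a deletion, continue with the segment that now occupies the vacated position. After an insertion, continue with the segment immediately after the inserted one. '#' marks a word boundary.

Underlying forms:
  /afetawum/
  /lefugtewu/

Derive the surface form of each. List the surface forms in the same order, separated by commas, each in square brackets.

[havedawum], [levugtewu]

/afetawum/:
  Rule 1 Glottal Epenthesis: [afetawum] → [hafetawum]
  Rule 2 Voicing Between Vowels: [hafetawum] → [havedawum]
  Rule 3 Nasal Place Assimilation: no change — [havedawum]
/lefugtewu/:
  Rule 1 Glottal Epenthesis: no change — [lefugtewu]
  Rule 2 Voicing Between Vowels: [lefugtewu] → [levugtewu]
  Rule 3 Nasal Place Assimilation: no change — [levugtewu]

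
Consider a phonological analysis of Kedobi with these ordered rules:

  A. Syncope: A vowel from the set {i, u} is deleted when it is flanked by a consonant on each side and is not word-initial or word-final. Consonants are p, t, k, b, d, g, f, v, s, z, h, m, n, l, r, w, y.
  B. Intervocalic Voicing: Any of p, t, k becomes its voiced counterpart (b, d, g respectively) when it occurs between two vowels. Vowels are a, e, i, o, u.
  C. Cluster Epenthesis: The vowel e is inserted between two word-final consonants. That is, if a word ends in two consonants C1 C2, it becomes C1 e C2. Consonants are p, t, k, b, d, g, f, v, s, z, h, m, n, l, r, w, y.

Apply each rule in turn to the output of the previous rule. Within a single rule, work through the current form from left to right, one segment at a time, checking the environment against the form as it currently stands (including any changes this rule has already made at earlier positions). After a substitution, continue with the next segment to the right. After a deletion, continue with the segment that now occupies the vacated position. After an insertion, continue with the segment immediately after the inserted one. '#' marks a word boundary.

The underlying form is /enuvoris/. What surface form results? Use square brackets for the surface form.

[envores]

A Syncope: [enuvoris] → [envors]
B Intervocalic Voicing: no change — [envors]
C Cluster Epenthesis: [envors] → [envores]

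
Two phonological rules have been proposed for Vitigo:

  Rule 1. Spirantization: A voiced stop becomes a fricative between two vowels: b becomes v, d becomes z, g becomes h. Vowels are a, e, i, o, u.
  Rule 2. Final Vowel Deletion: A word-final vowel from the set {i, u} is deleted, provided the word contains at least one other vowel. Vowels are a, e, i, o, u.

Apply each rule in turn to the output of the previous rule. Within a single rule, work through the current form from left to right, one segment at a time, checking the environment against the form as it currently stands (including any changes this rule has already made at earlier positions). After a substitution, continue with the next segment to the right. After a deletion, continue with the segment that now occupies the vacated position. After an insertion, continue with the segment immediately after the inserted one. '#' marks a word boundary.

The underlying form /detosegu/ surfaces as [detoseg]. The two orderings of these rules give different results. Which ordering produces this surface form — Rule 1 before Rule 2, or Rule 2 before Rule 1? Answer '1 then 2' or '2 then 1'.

2 then 1

Order 1 then 2:
  1 Spirantization: [detosegu] → [detosehu]
  2 Final Vowel Deletion: [detosehu] → [detoseh]
  result: [detoseh]
Order 2 then 1:
  2 Final Vowel Deletion: [detosegu] → [detoseg]
  1 Spirantization: no change — [detoseg]
  result: [detoseg]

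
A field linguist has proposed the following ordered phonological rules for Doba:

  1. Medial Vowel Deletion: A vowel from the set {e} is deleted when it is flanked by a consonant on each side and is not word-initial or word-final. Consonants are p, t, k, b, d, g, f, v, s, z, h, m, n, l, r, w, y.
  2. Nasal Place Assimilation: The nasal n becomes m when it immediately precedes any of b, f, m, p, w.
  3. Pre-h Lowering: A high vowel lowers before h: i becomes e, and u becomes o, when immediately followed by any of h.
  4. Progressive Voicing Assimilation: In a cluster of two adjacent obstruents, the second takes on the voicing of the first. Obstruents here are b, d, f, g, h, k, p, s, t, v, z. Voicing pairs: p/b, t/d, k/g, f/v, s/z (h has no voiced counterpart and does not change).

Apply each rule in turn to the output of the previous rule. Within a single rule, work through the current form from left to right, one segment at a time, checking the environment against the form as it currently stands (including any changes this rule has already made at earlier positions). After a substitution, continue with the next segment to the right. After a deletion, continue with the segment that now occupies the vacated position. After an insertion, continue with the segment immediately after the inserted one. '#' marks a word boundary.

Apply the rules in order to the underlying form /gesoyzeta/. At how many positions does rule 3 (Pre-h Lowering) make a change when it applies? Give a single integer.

1 Medial Vowel Deletion: [gesoyzeta] → [gsoyzta]
2 Nasal Place Assimilation: no change — [gsoyzta]
3 Pre-h Lowering: no change — [gsoyzta]
4 Progressive Voicing Assimilation: [gsoyzta] → [gzoyzda]
Rule 3 changed 0 position(s).

0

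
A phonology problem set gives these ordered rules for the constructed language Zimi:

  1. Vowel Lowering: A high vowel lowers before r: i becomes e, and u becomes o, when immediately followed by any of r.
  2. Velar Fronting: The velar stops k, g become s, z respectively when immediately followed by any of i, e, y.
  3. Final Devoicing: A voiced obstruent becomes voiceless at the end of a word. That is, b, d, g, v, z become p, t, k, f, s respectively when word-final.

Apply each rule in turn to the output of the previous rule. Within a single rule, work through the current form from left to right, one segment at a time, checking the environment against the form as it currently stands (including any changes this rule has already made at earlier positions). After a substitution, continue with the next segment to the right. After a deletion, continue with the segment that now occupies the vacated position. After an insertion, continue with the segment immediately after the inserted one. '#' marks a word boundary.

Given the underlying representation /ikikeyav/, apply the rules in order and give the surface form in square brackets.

1 Vowel Lowering: no change — [ikikeyav]
2 Velar Fronting: [ikikeyav] → [isiseyav]
3 Final Devoicing: [isiseyav] → [isiseyaf]

[isiseyaf]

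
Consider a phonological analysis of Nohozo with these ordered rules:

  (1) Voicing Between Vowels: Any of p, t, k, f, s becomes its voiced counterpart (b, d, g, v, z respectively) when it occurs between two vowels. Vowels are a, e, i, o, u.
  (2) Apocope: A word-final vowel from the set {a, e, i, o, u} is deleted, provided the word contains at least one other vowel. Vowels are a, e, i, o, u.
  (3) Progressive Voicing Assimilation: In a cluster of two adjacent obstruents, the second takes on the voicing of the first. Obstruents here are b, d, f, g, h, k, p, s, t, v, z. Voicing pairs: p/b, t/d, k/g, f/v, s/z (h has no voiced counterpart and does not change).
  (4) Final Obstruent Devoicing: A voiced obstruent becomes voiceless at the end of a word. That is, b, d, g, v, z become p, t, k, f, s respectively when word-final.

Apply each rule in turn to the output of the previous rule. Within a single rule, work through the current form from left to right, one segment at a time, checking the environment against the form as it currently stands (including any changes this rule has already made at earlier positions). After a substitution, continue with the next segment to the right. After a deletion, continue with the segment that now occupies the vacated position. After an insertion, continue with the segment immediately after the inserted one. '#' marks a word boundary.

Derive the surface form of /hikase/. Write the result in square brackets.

[higas]

(1) Voicing Between Vowels: [hikase] → [higaze]
(2) Apocope: [higaze] → [higaz]
(3) Progressive Voicing Assimilation: no change — [higaz]
(4) Final Obstruent Devoicing: [higaz] → [higas]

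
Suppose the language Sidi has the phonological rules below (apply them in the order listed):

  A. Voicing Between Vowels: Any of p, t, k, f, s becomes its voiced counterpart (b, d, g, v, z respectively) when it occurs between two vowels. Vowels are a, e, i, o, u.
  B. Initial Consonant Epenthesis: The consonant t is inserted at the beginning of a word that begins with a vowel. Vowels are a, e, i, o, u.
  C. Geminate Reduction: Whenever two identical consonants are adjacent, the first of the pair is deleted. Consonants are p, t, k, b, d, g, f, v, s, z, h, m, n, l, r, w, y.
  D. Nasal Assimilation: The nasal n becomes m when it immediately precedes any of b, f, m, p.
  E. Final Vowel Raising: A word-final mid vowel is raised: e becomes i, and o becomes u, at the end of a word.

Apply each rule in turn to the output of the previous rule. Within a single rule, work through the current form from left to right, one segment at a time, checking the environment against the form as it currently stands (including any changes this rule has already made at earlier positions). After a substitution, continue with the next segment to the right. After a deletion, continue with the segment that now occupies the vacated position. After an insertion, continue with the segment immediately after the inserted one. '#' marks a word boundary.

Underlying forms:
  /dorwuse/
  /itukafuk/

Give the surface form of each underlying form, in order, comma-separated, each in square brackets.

/dorwuse/:
  A Voicing Between Vowels: [dorwuse] → [dorwuze]
  B Initial Consonant Epenthesis: no change — [dorwuze]
  C Geminate Reduction: no change — [dorwuze]
  D Nasal Assimilation: no change — [dorwuze]
  E Final Vowel Raising: [dorwuze] → [dorwuzi]
/itukafuk/:
  A Voicing Between Vowels: [itukafuk] → [idugavuk]
  B Initial Consonant Epenthesis: [idugavuk] → [tidugavuk]
  C Geminate Reduction: no change — [tidugavuk]
  D Nasal Assimilation: no change — [tidugavuk]
  E Final Vowel Raising: no change — [tidugavuk]

[dorwuzi], [tidugavuk]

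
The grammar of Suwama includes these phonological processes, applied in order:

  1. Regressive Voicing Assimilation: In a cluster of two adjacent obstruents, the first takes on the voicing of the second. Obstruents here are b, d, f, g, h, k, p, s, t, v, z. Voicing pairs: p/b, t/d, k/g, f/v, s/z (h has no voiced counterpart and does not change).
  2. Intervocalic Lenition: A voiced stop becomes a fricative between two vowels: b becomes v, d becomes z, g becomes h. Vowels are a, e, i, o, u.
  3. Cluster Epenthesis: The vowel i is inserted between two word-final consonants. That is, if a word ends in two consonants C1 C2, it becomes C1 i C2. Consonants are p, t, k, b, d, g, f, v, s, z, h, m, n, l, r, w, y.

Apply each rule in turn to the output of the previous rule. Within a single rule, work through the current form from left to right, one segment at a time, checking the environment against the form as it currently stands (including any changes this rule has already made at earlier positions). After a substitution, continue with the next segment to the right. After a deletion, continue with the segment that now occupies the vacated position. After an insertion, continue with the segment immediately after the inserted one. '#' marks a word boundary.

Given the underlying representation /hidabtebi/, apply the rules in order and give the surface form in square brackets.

[hizaptevi]

1 Regressive Voicing Assimilation: [hidabtebi] → [hidaptebi]
2 Intervocalic Lenition: [hidaptebi] → [hizaptevi]
3 Cluster Epenthesis: no change — [hizaptevi]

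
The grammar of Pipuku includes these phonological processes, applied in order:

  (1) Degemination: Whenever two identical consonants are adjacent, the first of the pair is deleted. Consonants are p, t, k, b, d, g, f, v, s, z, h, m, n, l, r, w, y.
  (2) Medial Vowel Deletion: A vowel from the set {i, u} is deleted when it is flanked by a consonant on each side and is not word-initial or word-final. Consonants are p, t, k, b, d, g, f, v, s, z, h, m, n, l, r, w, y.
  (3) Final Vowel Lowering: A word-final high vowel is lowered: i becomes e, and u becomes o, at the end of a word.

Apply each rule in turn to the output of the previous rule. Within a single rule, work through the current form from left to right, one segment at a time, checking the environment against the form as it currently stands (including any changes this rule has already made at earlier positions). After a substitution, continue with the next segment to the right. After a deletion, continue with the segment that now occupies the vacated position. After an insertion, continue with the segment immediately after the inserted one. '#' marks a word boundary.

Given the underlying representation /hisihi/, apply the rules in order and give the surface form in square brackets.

[hshe]

(1) Degemination: no change — [hisihi]
(2) Medial Vowel Deletion: [hisihi] → [hshi]
(3) Final Vowel Lowering: [hshi] → [hshe]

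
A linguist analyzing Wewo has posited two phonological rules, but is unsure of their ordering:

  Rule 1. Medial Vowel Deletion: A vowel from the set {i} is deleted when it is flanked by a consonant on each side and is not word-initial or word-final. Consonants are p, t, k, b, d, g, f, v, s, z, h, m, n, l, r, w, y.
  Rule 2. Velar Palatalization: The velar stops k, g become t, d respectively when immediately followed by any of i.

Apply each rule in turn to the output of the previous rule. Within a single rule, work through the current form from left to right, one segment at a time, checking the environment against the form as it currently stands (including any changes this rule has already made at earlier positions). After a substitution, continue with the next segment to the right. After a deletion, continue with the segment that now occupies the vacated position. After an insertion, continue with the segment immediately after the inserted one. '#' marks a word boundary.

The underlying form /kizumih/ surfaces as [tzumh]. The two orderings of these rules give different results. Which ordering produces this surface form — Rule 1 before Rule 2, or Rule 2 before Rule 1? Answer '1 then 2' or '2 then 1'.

2 then 1

Order 1 then 2:
  1 Medial Vowel Deletion: [kizumih] → [kzumh]
  2 Velar Palatalization: no change — [kzumh]
  result: [kzumh]
Order 2 then 1:
  2 Velar Palatalization: [kizumih] → [tizumih]
  1 Medial Vowel Deletion: [tizumih] → [tzumh]
  result: [tzumh]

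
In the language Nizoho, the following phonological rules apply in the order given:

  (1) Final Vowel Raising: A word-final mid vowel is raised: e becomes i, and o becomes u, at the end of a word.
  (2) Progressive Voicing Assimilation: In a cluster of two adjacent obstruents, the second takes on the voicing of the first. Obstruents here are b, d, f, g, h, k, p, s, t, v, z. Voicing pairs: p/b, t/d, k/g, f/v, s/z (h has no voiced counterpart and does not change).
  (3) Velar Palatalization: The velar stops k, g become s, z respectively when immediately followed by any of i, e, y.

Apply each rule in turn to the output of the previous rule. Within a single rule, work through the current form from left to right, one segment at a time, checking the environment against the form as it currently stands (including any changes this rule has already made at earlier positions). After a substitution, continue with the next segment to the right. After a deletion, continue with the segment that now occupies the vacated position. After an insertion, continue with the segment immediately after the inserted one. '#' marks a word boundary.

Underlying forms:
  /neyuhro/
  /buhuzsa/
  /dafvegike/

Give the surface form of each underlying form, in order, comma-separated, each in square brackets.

[neyuhru], [buhuzza], [daffezisi]

/neyuhro/:
  (1) Final Vowel Raising: [neyuhro] → [neyuhru]
  (2) Progressive Voicing Assimilation: no change — [neyuhru]
  (3) Velar Palatalization: no change — [neyuhru]
/buhuzsa/:
  (1) Final Vowel Raising: no change — [buhuzsa]
  (2) Progressive Voicing Assimilation: [buhuzsa] → [buhuzza]
  (3) Velar Palatalization: no change — [buhuzza]
/dafvegike/:
  (1) Final Vowel Raising: [dafvegike] → [dafvegiki]
  (2) Progressive Voicing Assimilation: [dafvegiki] → [daffegiki]
  (3) Velar Palatalization: [daffegiki] → [daffezisi]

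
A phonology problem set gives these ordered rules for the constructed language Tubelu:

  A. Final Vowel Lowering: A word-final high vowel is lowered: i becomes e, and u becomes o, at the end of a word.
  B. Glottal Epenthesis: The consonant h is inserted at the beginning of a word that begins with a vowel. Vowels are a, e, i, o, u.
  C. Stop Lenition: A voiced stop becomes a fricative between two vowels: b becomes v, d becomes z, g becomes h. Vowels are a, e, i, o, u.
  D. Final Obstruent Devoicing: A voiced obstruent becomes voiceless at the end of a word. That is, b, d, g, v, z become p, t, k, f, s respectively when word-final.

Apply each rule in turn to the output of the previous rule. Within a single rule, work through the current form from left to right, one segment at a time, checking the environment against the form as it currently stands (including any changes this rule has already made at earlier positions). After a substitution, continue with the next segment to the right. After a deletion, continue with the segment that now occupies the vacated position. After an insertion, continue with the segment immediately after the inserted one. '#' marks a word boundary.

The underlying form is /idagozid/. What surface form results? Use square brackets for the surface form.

A Final Vowel Lowering: no change — [idagozid]
B Glottal Epenthesis: [idagozid] → [hidagozid]
C Stop Lenition: [hidagozid] → [hizahozid]
D Final Obstruent Devoicing: [hizahozid] → [hizahozit]

[hizahozit]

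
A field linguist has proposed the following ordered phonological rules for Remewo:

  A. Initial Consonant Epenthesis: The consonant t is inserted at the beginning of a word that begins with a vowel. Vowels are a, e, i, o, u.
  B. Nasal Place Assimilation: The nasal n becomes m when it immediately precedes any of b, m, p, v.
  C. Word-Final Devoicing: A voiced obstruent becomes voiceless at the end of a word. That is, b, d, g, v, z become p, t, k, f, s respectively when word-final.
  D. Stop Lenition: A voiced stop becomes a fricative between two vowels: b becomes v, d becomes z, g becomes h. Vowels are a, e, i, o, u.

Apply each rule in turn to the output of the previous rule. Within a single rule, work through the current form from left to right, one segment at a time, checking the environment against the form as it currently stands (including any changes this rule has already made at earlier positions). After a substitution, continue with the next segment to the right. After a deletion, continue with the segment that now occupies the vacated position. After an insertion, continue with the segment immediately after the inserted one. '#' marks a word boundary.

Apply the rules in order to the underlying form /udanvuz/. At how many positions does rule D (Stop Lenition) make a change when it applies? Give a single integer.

A Initial Consonant Epenthesis: [udanvuz] → [tudanvuz]
B Nasal Place Assimilation: [tudanvuz] → [tudamvuz]
C Word-Final Devoicing: [tudamvuz] → [tudamvus]
D Stop Lenition: [tudamvus] → [tuzamvus]
Rule D changed 1 position(s).

1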